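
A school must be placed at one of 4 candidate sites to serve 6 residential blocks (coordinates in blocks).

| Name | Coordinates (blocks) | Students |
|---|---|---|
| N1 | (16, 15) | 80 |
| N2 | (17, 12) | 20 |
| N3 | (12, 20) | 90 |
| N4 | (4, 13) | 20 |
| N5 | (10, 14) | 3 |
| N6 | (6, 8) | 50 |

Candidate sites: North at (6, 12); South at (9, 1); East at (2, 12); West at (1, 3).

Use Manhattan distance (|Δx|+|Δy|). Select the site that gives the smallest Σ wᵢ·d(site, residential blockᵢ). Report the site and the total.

Total weighted distance at each candidate:
  North (6, 12): total = 2798
  South (9, 1): total = 4922
  East (2, 12): total = 3770
  West (1, 3): total = 6000
Minimum is at North with total 2798 blocks.

North, total 2798 blocks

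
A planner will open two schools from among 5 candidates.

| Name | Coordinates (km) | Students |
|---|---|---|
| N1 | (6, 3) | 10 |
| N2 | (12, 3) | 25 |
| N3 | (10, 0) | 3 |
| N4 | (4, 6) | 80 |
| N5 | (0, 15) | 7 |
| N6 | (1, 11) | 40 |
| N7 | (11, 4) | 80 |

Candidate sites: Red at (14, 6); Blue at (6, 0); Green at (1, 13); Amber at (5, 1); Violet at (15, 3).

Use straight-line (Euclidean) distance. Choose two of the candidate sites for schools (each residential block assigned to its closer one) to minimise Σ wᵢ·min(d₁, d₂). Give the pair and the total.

Evaluate every pair (each demand assigned to the nearer of the two):
  {Red, Green}: total = 1190.6
  {Green, Violet}: total = 1217.3
  {Green, Amber}: total = 1259.9
  {Blue, Green}: total = 1323.6
  {Red, Amber}: total = 1359.0
  {Amber, Violet}: total = 1385.3
  {Red, Blue}: total = 1523.0
  {Blue, Violet}: total = 1549.2
  {Blue, Amber}: total = 1657.1
  {Red, Violet}: total = 1940.0
Best pair: {Red, Green} with total 1190.6.

{Red, Green}, total 1190.6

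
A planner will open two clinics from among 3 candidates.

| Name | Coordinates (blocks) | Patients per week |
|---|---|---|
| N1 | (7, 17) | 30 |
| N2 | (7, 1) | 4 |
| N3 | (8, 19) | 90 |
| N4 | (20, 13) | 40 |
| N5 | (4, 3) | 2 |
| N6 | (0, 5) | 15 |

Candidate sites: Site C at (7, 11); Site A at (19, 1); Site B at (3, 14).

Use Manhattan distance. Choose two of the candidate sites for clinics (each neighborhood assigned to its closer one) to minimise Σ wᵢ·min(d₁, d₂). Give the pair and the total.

{Site C, Site A}, total 1767

Evaluate every pair (each demand assigned to the nearer of the two):
  {Site C, Site A}: total = 1767
  {Site C, Site B}: total = 1832
  {Site A, Site B}: total = 1882
Best pair: {Site C, Site A} with total 1767.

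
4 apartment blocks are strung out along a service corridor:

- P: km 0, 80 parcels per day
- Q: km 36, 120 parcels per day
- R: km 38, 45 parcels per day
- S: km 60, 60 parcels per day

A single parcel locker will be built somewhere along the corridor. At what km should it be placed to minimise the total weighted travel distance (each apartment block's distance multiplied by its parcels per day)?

x = 36

For a sum of weighted absolute distances on a line, the optimum is the weighted median (not the mean). Total weight W = 305; half-weight = 152.5.
Sort by position and accumulate weight:
  km 0 (P, w=80) → cum 80
  km 36 (Q, w=120) → cum 200  ≥ 152.5 → median here
  km 38 (R, w=45) → cum 245
  km 60 (S, w=60) → cum 305
Optimal location: km 36.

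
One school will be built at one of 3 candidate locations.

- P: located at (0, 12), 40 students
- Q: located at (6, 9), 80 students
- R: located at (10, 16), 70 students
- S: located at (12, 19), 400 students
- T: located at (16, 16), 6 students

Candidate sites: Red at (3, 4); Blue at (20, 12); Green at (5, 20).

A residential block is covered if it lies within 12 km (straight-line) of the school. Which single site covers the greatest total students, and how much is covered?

Coverage radius r = 12 km; a point is covered iff (Δx)²+(Δy)² ≤ 12² = 144.
  Red (3, 4): covers {P, Q} → 120
  Blue (20, 12): covers {R, S, T} → 476
  Green (5, 20): covers {P, Q, R, S, T} → 596
Maximum coverage at Green: 596 students.

Green, covering 596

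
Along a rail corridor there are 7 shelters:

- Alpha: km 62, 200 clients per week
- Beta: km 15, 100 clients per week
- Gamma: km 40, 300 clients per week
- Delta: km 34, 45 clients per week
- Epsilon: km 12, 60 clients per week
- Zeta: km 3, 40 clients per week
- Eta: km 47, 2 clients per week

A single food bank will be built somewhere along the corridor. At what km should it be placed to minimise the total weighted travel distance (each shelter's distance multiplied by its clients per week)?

For a sum of weighted absolute distances on a line, the optimum is the weighted median (not the mean). Total weight W = 747; half-weight = 373.5.
Sort by position and accumulate weight:
  km 3 (Zeta, w=40) → cum 40
  km 12 (Epsilon, w=60) → cum 100
  km 15 (Beta, w=100) → cum 200
  km 34 (Delta, w=45) → cum 245
  km 40 (Gamma, w=300) → cum 545  ≥ 373.5 → median here
  km 47 (Eta, w=2) → cum 547
  km 62 (Alpha, w=200) → cum 747
Optimal location: km 40.

x = 40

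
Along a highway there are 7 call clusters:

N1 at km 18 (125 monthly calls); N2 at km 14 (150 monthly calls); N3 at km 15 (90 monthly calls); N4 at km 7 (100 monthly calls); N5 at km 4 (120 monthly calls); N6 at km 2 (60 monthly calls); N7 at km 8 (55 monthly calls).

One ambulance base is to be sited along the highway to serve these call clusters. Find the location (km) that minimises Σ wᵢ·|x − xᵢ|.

x = 14

For a sum of weighted absolute distances on a line, the optimum is the weighted median (not the mean). Total weight W = 700; half-weight = 350.
Sort by position and accumulate weight:
  km 2 (N6, w=60) → cum 60
  km 4 (N5, w=120) → cum 180
  km 7 (N4, w=100) → cum 280
  km 8 (N7, w=55) → cum 335
  km 14 (N2, w=150) → cum 485  ≥ 350 → median here
  km 15 (N3, w=90) → cum 575
  km 18 (N1, w=125) → cum 700
Optimal location: km 14.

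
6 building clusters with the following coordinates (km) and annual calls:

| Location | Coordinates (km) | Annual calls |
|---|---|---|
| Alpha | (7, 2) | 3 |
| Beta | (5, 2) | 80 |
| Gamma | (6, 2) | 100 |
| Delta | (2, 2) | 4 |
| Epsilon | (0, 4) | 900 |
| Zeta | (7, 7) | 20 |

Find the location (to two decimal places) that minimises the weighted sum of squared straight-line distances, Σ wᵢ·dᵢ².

(1.06, 3.72)

The minimiser of Σwᵢ‖p−pᵢ‖² is the weighted centroid p* = (Σwᵢpᵢ)/(Σwᵢ).
Σwᵢ = 1107.
Σwᵢxᵢ = 3·7 + 80·5 + 100·6 + 4·2 + 900·0 + 20·7 = 1169.
Σwᵢyᵢ = 3·2 + 80·2 + 100·2 + 4·2 + 900·4 + 20·7 = 4114.
x* = 1169/1107 = 1.06, y* = 4114/1107 = 3.72.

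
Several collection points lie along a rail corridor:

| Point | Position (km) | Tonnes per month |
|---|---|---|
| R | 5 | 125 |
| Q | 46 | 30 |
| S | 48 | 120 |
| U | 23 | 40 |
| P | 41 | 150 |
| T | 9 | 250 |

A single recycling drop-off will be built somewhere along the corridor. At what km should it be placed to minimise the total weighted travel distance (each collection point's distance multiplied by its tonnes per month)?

For a sum of weighted absolute distances on a line, the optimum is the weighted median (not the mean). Total weight W = 715; half-weight = 357.5.
Sort by position and accumulate weight:
  km 5 (R, w=125) → cum 125
  km 9 (T, w=250) → cum 375  ≥ 357.5 → median here
  km 23 (U, w=40) → cum 415
  km 41 (P, w=150) → cum 565
  km 46 (Q, w=30) → cum 595
  km 48 (S, w=120) → cum 715
Optimal location: km 9.

x = 9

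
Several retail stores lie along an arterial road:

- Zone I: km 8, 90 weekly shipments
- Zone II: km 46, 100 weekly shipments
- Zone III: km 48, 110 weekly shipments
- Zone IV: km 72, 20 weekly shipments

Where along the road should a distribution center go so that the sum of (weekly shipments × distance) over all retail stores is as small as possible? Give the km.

For a sum of weighted absolute distances on a line, the optimum is the weighted median (not the mean). Total weight W = 320; half-weight = 160.
Sort by position and accumulate weight:
  km 8 (Zone I, w=90) → cum 90
  km 46 (Zone II, w=100) → cum 190  ≥ 160 → median here
  km 48 (Zone III, w=110) → cum 300
  km 72 (Zone IV, w=20) → cum 320
Optimal location: km 46.

x = 46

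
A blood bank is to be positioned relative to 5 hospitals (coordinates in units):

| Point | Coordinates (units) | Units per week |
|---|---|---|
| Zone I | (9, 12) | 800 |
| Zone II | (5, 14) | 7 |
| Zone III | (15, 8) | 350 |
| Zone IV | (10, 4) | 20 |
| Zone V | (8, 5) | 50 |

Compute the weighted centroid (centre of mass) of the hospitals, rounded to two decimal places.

The minimiser of Σwᵢ‖p−pᵢ‖² is the weighted centroid p* = (Σwᵢpᵢ)/(Σwᵢ).
Σwᵢ = 1227.
Σwᵢxᵢ = 800·9 + 7·5 + 350·15 + 20·10 + 50·8 = 13085.
Σwᵢyᵢ = 800·12 + 7·14 + 350·8 + 20·4 + 50·5 = 12828.
x* = 13085/1227 = 10.66, y* = 12828/1227 = 10.45.

(10.66, 10.45)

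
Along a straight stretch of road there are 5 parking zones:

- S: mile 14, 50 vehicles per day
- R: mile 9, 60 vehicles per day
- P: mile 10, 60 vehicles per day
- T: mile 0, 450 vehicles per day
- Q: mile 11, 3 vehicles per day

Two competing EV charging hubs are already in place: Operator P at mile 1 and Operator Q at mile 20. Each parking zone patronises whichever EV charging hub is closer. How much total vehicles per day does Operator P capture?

The indifferent point is the midpoint (1+20)/2 = 10.5; parking zones left of it (closer to Operator P at 1) go to Operator P, those right go to Operator Q.
  T at 0 (w=450) → Operator P
  R at 9 (w=60) → Operator P
  P at 10 (w=60) → Operator P
  Q at 11 (w=3) → Operator Q
  S at 14 (w=50) → Operator Q
Operator P captures 570; Operator Q captures 53.

570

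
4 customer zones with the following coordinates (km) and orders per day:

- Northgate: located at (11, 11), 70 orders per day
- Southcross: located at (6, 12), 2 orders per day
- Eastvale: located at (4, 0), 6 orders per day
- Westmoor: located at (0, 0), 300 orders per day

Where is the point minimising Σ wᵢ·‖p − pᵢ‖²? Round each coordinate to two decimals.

(2.13, 2.10)

The minimiser of Σwᵢ‖p−pᵢ‖² is the weighted centroid p* = (Σwᵢpᵢ)/(Σwᵢ).
Σwᵢ = 378.
Σwᵢxᵢ = 70·11 + 2·6 + 6·4 + 300·0 = 806.
Σwᵢyᵢ = 70·11 + 2·12 + 6·0 + 300·0 = 794.
x* = 806/378 = 2.13, y* = 794/378 = 2.10.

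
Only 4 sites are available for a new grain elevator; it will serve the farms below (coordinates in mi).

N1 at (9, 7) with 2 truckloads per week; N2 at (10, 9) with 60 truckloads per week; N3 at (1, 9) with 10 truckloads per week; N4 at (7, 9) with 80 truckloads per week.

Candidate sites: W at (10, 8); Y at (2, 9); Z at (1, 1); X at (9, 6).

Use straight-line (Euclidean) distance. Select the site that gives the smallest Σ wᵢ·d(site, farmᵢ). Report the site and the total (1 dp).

Total weighted distance at each candidate:
  W (10, 8): total = 406.4
  Y (2, 9): total = 904.6
  Z (1, 1): total = 1622.5
  X (9, 6): total = 565.6
Minimum is at W with total 406.4 mi.

W, total 406.4 mi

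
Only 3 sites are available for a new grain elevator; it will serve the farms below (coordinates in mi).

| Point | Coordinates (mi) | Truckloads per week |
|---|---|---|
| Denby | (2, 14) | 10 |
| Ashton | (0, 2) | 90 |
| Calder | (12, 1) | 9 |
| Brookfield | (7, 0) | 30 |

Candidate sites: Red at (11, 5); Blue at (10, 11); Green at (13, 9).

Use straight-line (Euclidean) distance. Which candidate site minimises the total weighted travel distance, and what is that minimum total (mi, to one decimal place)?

Red, total 1382.6 mi

Total weighted distance at each candidate:
  Red (11, 5): total = 1382.6
  Blue (10, 11): total = 1730.1
  Green (13, 9): total = 1846.7
Minimum is at Red with total 1382.6 mi.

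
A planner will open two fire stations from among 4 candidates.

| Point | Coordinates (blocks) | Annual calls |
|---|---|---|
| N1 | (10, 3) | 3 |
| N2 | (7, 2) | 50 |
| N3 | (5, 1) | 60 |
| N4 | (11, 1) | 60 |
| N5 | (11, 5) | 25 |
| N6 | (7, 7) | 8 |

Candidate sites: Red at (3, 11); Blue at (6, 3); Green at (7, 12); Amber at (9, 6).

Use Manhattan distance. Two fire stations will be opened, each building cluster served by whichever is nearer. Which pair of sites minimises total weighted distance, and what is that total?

Evaluate every pair (each demand assigned to the nearer of the two):
  {Blue, Amber}: total = 811
  {Red, Blue}: total = 927
  {Blue, Green}: total = 927
  {Red, Amber}: total = 1371
  {Green, Amber}: total = 1371
  {Red, Green}: total = 2471
Best pair: {Blue, Amber} with total 811.

{Blue, Amber}, total 811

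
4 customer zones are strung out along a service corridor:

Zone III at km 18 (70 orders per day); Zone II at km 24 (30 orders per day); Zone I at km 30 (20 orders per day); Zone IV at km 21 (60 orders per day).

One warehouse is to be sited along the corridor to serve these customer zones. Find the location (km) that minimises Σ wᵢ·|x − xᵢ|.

For a sum of weighted absolute distances on a line, the optimum is the weighted median (not the mean). Total weight W = 180; half-weight = 90.
Sort by position and accumulate weight:
  km 18 (Zone III, w=70) → cum 70
  km 21 (Zone IV, w=60) → cum 130  ≥ 90 → median here
  km 24 (Zone II, w=30) → cum 160
  km 30 (Zone I, w=20) → cum 180
Optimal location: km 21.

x = 21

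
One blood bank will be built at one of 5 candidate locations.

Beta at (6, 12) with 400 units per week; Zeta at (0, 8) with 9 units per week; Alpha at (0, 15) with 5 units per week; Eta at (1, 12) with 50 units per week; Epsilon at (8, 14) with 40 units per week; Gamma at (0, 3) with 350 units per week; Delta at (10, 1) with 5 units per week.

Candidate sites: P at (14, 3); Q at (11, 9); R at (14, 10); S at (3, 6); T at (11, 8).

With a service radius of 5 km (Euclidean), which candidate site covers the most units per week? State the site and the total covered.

S, covering 359

Coverage radius r = 5 km; a point is covered iff (Δx)²+(Δy)² ≤ 5² = 25.
  P (14, 3): covers {Delta} → 5
  Q (11, 9): covers {none} → 0
  R (14, 10): covers {none} → 0
  S (3, 6): covers {Zeta, Gamma} → 359
  T (11, 8): covers {none} → 0
Maximum coverage at S: 359 units per week.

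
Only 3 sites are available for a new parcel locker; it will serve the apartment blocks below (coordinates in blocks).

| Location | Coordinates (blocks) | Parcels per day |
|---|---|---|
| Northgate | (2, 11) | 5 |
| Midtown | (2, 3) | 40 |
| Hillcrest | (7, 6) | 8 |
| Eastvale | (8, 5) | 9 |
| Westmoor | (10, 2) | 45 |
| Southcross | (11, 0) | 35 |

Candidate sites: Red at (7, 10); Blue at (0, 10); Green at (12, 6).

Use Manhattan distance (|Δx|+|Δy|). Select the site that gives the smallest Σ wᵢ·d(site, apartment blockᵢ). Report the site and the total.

Total weighted distance at each candidate:
  Red (7, 10): total = 1581
  Blue (0, 10): total = 2125
  Green (12, 6): total = 1195
Minimum is at Green with total 1195 blocks.

Green, total 1195 blocks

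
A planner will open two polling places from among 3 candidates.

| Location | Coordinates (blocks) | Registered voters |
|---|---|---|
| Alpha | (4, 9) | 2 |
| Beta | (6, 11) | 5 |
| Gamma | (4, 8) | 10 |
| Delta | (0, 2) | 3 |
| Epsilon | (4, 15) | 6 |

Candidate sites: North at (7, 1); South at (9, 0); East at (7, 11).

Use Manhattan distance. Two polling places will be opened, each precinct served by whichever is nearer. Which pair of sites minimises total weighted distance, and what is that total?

{North, East}, total 141

Evaluate every pair (each demand assigned to the nearer of the two):
  {North, East}: total = 141
  {South, East}: total = 150
  {North, South}: total = 303
Best pair: {North, East} with total 141.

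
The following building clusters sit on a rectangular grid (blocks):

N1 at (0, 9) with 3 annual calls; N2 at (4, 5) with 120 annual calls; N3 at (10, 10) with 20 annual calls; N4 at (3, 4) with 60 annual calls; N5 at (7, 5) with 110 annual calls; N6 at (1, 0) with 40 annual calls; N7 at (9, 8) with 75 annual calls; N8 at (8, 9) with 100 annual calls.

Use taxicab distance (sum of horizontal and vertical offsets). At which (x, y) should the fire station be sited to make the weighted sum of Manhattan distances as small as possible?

(7, 5)

Manhattan distance separates: Σwᵢ(|x−xᵢ|+|y−yᵢ|) = Σwᵢ|x−xᵢ| + Σwᵢ|y−yᵢ|, so x and y are optimised independently as 1-D weighted medians.
Total weight W = 528; half = 264.
x-coordinate, sorted with cumulative weight:
  x=0 (N1, w=3) cum 3
  x=1 (N6, w=40) cum 43
  x=3 (N4, w=60) cum 103
  x=4 (N2, w=120) cum 223
  x=7 (N5, w=110) cum 333  ← median
  x=8 (N8, w=100) cum 433
  x=9 (N7, w=75) cum 508
  x=10 (N3, w=20) cum 528
⇒ x* = 7
y-coordinate, sorted with cumulative weight:
  y=0 (N6, w=40) cum 40
  y=4 (N4, w=60) cum 100
  y=5 (N2, w=120) cum 220
  y=5 (N5, w=110) cum 330  ← median
  y=8 (N7, w=75) cum 405
  y=9 (N1, w=3) cum 408
  y=9 (N8, w=100) cum 508
  y=10 (N3, w=20) cum 528
⇒ y* = 5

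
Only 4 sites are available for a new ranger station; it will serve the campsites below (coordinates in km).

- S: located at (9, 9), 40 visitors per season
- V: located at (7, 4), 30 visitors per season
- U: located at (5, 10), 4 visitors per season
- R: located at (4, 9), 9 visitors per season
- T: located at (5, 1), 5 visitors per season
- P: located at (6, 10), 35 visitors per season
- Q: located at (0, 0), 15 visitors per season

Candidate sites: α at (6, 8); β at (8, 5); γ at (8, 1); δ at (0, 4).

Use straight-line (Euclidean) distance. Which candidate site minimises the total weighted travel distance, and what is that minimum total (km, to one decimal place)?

α, total 534.6 km

Total weighted distance at each candidate:
  α (6, 8): total = 534.6
  β (8, 5): total = 636.6
  γ (8, 1): total = 994.4
  δ (0, 4): total = 1096.8
Minimum is at α with total 534.6 km.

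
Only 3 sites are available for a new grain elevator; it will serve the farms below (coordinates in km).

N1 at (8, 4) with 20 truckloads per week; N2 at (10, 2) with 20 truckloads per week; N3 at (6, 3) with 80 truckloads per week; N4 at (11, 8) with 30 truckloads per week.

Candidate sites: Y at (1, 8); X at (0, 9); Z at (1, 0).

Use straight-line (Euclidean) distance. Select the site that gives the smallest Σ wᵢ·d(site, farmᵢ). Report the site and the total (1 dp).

Total weighted distance at each candidate:
  Y (1, 8): total = 1243.3
  X (0, 9): total = 1443.0
  Z (1, 0): total = 1196.3
Minimum is at Z with total 1196.3 km.

Z, total 1196.3 km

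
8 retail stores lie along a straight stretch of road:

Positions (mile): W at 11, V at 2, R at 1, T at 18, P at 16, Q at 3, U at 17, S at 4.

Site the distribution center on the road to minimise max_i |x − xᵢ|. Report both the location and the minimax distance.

location 9.5, max distance 8.5

The 1-center on a line is the midpoint of the two extreme points: leftmost at 1, rightmost at 18.
Optimal location = (1 + 18)/2 = 9.5; maximum distance = (18 − 1)/2 = 8.5.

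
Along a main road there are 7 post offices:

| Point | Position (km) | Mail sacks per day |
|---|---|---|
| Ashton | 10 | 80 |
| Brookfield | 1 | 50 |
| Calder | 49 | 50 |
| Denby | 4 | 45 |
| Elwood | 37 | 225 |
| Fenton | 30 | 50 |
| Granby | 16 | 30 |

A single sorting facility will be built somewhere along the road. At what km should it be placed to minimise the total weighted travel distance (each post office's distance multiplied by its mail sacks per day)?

For a sum of weighted absolute distances on a line, the optimum is the weighted median (not the mean). Total weight W = 530; half-weight = 265.
Sort by position and accumulate weight:
  km 1 (Brookfield, w=50) → cum 50
  km 4 (Denby, w=45) → cum 95
  km 10 (Ashton, w=80) → cum 175
  km 16 (Granby, w=30) → cum 205
  km 30 (Fenton, w=50) → cum 255
  km 37 (Elwood, w=225) → cum 480  ≥ 265 → median here
  km 49 (Calder, w=50) → cum 530
Optimal location: km 37.

x = 37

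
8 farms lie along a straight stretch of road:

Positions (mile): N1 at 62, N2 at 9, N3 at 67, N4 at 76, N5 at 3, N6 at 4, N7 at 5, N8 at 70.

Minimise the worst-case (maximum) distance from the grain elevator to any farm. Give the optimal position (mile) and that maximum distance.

location 39.5, max distance 36.5

The 1-center on a line is the midpoint of the two extreme points: leftmost at 3, rightmost at 76.
Optimal location = (3 + 76)/2 = 39.5; maximum distance = (76 − 3)/2 = 36.5.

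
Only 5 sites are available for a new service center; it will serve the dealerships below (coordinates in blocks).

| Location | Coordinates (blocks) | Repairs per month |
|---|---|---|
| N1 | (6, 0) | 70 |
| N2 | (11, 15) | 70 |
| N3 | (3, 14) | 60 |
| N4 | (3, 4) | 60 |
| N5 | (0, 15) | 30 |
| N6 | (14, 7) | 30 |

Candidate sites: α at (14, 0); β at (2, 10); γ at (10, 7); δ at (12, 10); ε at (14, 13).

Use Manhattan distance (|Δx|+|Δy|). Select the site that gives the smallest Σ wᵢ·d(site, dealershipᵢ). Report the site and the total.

β, total 3340 blocks

Total weighted distance at each candidate:
  α (14, 0): total = 5300
  β (2, 10): total = 3340
  γ (10, 7): total = 3500
  δ (12, 10): total = 3880
  ε (14, 13): total = 4400
Minimum is at β with total 3340 blocks.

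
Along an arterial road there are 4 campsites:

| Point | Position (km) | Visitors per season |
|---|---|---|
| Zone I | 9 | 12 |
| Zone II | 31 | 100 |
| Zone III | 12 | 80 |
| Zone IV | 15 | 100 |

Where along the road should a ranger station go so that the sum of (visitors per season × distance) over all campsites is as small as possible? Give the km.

x = 15

For a sum of weighted absolute distances on a line, the optimum is the weighted median (not the mean). Total weight W = 292; half-weight = 146.
Sort by position and accumulate weight:
  km 9 (Zone I, w=12) → cum 12
  km 12 (Zone III, w=80) → cum 92
  km 15 (Zone IV, w=100) → cum 192  ≥ 146 → median here
  km 31 (Zone II, w=100) → cum 292
Optimal location: km 15.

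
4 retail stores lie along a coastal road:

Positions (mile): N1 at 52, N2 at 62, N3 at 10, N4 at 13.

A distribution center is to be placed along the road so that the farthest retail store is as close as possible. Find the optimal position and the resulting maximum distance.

The 1-center on a line is the midpoint of the two extreme points: leftmost at 10, rightmost at 62.
Optimal location = (10 + 62)/2 = 36; maximum distance = (62 − 10)/2 = 26.

location 36, max distance 26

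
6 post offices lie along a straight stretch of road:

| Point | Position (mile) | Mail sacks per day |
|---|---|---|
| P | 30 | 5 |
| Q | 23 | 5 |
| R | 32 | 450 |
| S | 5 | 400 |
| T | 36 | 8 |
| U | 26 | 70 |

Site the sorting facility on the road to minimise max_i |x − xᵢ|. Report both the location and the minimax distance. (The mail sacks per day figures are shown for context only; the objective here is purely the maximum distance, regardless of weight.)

The 1-center on a line is the midpoint of the two extreme points: leftmost at 5, rightmost at 36.
Optimal location = (5 + 36)/2 = 20.5; maximum distance = (36 − 5)/2 = 15.5.

location 20.5, max distance 15.5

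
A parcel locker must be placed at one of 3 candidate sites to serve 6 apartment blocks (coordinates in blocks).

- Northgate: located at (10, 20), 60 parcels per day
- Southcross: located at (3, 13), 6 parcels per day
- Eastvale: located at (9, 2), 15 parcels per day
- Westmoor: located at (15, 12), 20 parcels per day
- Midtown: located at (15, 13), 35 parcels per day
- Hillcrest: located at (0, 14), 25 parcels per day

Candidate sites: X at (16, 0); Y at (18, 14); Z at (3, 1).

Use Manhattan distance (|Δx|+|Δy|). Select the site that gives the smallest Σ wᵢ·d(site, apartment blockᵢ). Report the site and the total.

Total weighted distance at each candidate:
  X (16, 0): total = 3351
  Y (18, 14): total = 1941
  Z (3, 1): total = 3437
Minimum is at Y with total 1941 blocks.

Y, total 1941 blocks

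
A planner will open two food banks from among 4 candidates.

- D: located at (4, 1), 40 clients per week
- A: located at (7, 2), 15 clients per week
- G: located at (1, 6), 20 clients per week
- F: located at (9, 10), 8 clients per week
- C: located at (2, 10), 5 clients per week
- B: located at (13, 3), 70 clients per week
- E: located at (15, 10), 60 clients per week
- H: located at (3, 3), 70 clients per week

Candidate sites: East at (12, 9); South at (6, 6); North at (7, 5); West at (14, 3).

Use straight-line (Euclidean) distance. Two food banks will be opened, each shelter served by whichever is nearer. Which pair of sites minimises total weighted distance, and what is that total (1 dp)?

{South, West}, total 1236.8

Evaluate every pair (each demand assigned to the nearer of the two):
  {South, West}: total = 1236.8
  {North, West}: total = 1252.4
  {East, South}: total = 1343.4
  {East, North}: total = 1355.9
  {South, North}: total = 1719.0
  {East, West}: total = 1834.5
Best pair: {South, West} with total 1236.8.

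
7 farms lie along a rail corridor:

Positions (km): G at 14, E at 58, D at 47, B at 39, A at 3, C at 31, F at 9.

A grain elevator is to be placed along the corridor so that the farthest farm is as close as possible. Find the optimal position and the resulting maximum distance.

location 30.5, max distance 27.5

The 1-center on a line is the midpoint of the two extreme points: leftmost at 3, rightmost at 58.
Optimal location = (3 + 58)/2 = 30.5; maximum distance = (58 − 3)/2 = 27.5.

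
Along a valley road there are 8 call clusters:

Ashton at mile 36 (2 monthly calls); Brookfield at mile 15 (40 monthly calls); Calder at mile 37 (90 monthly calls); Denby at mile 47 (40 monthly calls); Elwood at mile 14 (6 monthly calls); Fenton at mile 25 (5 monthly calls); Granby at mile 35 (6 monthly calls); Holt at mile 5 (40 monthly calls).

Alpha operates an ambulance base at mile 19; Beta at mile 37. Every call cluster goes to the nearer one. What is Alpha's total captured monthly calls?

The indifferent point is the midpoint (19+37)/2 = 28; call clusters left of it (closer to Alpha at 19) go to Alpha, those right go to Beta.
  Holt at 5 (w=40) → Alpha
  Elwood at 14 (w=6) → Alpha
  Brookfield at 15 (w=40) → Alpha
  Fenton at 25 (w=5) → Alpha
  Granby at 35 (w=6) → Beta
  Ashton at 36 (w=2) → Beta
  Calder at 37 (w=90) → Beta
  Denby at 47 (w=40) → Beta
Alpha captures 91; Beta captures 138.

91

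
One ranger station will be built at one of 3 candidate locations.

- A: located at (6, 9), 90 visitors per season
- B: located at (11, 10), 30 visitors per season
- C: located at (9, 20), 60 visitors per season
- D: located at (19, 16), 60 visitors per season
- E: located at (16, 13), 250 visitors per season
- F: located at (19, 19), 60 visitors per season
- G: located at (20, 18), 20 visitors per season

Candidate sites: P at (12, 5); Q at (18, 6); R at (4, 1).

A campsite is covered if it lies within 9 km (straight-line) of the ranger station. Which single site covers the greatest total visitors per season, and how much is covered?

Coverage radius r = 9 km; a point is covered iff (Δx)²+(Δy)² ≤ 9² = 81.
  P (12, 5): covers {A, B, E} → 370
  Q (18, 6): covers {B, E} → 280
  R (4, 1): covers {A} → 90
Maximum coverage at P: 370 visitors per season.

P, covering 370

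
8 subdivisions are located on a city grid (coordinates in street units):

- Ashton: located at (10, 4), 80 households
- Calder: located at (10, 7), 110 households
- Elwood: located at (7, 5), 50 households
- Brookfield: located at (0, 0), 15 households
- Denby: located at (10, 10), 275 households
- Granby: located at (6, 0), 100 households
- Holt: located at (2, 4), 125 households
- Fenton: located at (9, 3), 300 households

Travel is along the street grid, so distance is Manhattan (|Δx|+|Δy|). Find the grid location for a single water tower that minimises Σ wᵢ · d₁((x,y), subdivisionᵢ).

Manhattan distance separates: Σwᵢ(|x−xᵢ|+|y−yᵢ|) = Σwᵢ|x−xᵢ| + Σwᵢ|y−yᵢ|, so x and y are optimised independently as 1-D weighted medians.
Total weight W = 1055; half = 527.5.
x-coordinate, sorted with cumulative weight:
  x=0 (Brookfield, w=15) cum 15
  x=2 (Holt, w=125) cum 140
  x=6 (Granby, w=100) cum 240
  x=7 (Elwood, w=50) cum 290
  x=9 (Fenton, w=300) cum 590  ← median
  x=10 (Ashton, w=80) cum 670
  x=10 (Calder, w=110) cum 780
  x=10 (Denby, w=275) cum 1055
⇒ x* = 9
y-coordinate, sorted with cumulative weight:
  y=0 (Brookfield, w=15) cum 15
  y=0 (Granby, w=100) cum 115
  y=3 (Fenton, w=300) cum 415
  y=4 (Ashton, w=80) cum 495
  y=4 (Holt, w=125) cum 620  ← median
  y=5 (Elwood, w=50) cum 670
  y=7 (Calder, w=110) cum 780
  y=10 (Denby, w=275) cum 1055
⇒ y* = 4

(9, 4)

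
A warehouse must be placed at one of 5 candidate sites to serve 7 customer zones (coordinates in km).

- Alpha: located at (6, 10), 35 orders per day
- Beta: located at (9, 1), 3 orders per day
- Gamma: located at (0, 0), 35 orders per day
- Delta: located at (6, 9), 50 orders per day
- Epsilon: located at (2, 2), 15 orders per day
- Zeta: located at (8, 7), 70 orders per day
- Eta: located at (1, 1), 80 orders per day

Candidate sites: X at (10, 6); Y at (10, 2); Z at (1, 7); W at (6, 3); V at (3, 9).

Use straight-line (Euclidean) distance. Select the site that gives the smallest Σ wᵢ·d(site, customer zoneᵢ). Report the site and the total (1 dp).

W, total 1596.3 km

Total weighted distance at each candidate:
  X (10, 6): total = 1985.8
  Y (10, 2): total = 2298.7
  Z (1, 7): total = 1797.3
  W (6, 3): total = 1596.3
  V (3, 9): total = 1765.4
Minimum is at W with total 1596.3 km.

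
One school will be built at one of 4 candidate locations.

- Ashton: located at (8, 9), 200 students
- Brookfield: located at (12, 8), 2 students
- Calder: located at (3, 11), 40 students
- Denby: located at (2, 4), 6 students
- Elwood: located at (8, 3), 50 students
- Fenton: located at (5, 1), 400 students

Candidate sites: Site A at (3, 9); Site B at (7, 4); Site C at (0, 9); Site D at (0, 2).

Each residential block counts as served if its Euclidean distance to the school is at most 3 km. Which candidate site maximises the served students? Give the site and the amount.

Coverage radius r = 3 km; a point is covered iff (Δx)²+(Δy)² ≤ 3² = 9.
  Site A (3, 9): covers {Calder} → 40
  Site B (7, 4): covers {Elwood} → 50
  Site C (0, 9): covers {none} → 0
  Site D (0, 2): covers {Denby} → 6
Maximum coverage at Site B: 50 students.

Site B, covering 50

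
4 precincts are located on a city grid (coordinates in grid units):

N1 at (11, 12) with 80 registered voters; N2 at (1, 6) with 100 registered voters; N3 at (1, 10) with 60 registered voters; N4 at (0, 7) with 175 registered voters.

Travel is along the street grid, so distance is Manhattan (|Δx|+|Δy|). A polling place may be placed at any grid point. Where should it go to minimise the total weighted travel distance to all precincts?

Manhattan distance separates: Σwᵢ(|x−xᵢ|+|y−yᵢ|) = Σwᵢ|x−xᵢ| + Σwᵢ|y−yᵢ|, so x and y are optimised independently as 1-D weighted medians.
Total weight W = 415; half = 207.5.
x-coordinate, sorted with cumulative weight:
  x=0 (N4, w=175) cum 175
  x=1 (N2, w=100) cum 275  ← median
  x=1 (N3, w=60) cum 335
  x=11 (N1, w=80) cum 415
⇒ x* = 1
y-coordinate, sorted with cumulative weight:
  y=6 (N2, w=100) cum 100
  y=7 (N4, w=175) cum 275  ← median
  y=10 (N3, w=60) cum 335
  y=12 (N1, w=80) cum 415
⇒ y* = 7

(1, 7)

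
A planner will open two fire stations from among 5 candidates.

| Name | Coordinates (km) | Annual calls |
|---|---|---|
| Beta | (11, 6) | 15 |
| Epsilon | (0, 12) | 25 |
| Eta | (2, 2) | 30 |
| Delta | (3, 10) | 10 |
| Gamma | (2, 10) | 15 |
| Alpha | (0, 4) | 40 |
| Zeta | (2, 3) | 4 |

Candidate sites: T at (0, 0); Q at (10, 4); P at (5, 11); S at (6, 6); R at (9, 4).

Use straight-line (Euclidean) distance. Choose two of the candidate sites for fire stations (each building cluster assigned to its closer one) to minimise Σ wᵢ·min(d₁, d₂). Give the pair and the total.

Evaluate every pair (each demand assigned to the nearer of the two):
  {T, P}: total = 573.7
  {T, S}: total = 681.3
  {P, S}: total = 715.0
  {Q, S}: total = 823.2
  {T, R}: total = 824.8
  {P, R}: total = 830.5
  {S, R}: total = 832.1
  {T, Q}: total = 835.0
  {Q, P}: total = 854.5
  {Q, R}: total = 1164.4
Best pair: {T, P} with total 573.7.

{T, P}, total 573.7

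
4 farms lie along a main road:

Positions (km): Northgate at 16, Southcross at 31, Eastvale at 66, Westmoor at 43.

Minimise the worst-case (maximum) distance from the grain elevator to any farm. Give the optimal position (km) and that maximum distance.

The 1-center on a line is the midpoint of the two extreme points: leftmost at 16, rightmost at 66.
Optimal location = (16 + 66)/2 = 41; maximum distance = (66 − 16)/2 = 25.

location 41, max distance 25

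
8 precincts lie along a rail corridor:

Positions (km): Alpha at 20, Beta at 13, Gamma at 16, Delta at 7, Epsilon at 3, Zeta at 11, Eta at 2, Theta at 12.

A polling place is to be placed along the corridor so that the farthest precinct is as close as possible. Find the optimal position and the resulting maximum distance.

The 1-center on a line is the midpoint of the two extreme points: leftmost at 2, rightmost at 20.
Optimal location = (2 + 20)/2 = 11; maximum distance = (20 − 2)/2 = 9.

location 11, max distance 9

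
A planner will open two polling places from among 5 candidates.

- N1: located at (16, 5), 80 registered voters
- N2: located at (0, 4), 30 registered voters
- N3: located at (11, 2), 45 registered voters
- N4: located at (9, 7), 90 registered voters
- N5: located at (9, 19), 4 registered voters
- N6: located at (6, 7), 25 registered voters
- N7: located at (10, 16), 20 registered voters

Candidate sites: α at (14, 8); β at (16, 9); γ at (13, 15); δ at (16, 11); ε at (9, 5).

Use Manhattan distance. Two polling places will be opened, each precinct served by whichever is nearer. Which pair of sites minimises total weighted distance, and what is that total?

Evaluate every pair (each demand assigned to the nearer of the two):
  {β, ε}: total = 1446
  {γ, ε}: total = 1502
  {α, ε}: total = 1526
  {δ, ε}: total = 1586
  {α, γ}: total = 2222
  {α, β}: total = 2334
  {α, δ}: total = 2390
  {β, γ}: total = 2712
  {β, δ}: total = 2880
  {γ, δ}: total = 3252
Best pair: {β, ε} with total 1446.

{β, ε}, total 1446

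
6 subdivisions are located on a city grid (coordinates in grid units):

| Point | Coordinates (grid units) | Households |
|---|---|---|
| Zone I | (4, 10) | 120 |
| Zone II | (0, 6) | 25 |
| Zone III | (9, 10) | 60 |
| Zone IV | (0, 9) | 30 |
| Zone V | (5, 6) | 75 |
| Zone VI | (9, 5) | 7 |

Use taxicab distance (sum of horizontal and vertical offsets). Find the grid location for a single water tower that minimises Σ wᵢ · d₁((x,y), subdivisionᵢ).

Manhattan distance separates: Σwᵢ(|x−xᵢ|+|y−yᵢ|) = Σwᵢ|x−xᵢ| + Σwᵢ|y−yᵢ|, so x and y are optimised independently as 1-D weighted medians.
Total weight W = 317; half = 158.5.
x-coordinate, sorted with cumulative weight:
  x=0 (Zone II, w=25) cum 25
  x=0 (Zone IV, w=30) cum 55
  x=4 (Zone I, w=120) cum 175  ← median
  x=5 (Zone V, w=75) cum 250
  x=9 (Zone III, w=60) cum 310
  x=9 (Zone VI, w=7) cum 317
⇒ x* = 4
y-coordinate, sorted with cumulative weight:
  y=5 (Zone VI, w=7) cum 7
  y=6 (Zone II, w=25) cum 32
  y=6 (Zone V, w=75) cum 107
  y=9 (Zone IV, w=30) cum 137
  y=10 (Zone I, w=120) cum 257  ← median
  y=10 (Zone III, w=60) cum 317
⇒ y* = 10

(4, 10)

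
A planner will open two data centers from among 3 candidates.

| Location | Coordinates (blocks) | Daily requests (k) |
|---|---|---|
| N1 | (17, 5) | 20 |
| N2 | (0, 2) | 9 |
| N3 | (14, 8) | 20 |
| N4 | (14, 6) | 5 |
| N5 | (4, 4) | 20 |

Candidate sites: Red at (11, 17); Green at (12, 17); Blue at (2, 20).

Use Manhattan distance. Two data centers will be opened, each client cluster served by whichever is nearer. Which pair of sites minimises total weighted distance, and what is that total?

{Green, Blue}, total 1165

Evaluate every pair (each demand assigned to the nearer of the two):
  {Green, Blue}: total = 1165
  {Red, Blue}: total = 1210
  {Red, Green}: total = 1259
Best pair: {Green, Blue} with total 1165.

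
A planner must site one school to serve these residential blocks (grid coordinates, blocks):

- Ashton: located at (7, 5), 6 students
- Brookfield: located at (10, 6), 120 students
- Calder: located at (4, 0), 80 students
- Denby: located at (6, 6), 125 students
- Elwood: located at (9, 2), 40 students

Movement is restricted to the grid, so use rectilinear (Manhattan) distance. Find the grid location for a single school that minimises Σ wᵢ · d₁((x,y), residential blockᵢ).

Manhattan distance separates: Σwᵢ(|x−xᵢ|+|y−yᵢ|) = Σwᵢ|x−xᵢ| + Σwᵢ|y−yᵢ|, so x and y are optimised independently as 1-D weighted medians.
Total weight W = 371; half = 185.5.
x-coordinate, sorted with cumulative weight:
  x=4 (Calder, w=80) cum 80
  x=6 (Denby, w=125) cum 205  ← median
  x=7 (Ashton, w=6) cum 211
  x=9 (Elwood, w=40) cum 251
  x=10 (Brookfield, w=120) cum 371
⇒ x* = 6
y-coordinate, sorted with cumulative weight:
  y=0 (Calder, w=80) cum 80
  y=2 (Elwood, w=40) cum 120
  y=5 (Ashton, w=6) cum 126
  y=6 (Brookfield, w=120) cum 246  ← median
  y=6 (Denby, w=125) cum 371
⇒ y* = 6

(6, 6)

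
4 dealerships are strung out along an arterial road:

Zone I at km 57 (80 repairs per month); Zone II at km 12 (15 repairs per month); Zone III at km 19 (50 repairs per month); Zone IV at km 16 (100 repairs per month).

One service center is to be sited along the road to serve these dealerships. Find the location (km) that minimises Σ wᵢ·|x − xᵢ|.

x = 19

For a sum of weighted absolute distances on a line, the optimum is the weighted median (not the mean). Total weight W = 245; half-weight = 122.5.
Sort by position and accumulate weight:
  km 12 (Zone II, w=15) → cum 15
  km 16 (Zone IV, w=100) → cum 115
  km 19 (Zone III, w=50) → cum 165  ≥ 122.5 → median here
  km 57 (Zone I, w=80) → cum 245
Optimal location: km 19.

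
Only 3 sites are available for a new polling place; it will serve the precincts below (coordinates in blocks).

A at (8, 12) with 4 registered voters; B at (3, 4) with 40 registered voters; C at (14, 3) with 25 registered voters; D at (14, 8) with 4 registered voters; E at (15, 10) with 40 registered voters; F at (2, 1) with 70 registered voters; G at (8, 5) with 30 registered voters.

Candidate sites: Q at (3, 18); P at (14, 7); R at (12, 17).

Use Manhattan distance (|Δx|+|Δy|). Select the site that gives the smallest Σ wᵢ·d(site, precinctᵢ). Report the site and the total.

P, total 2368 blocks

Total weighted distance at each candidate:
  Q (3, 18): total = 3938
  P (14, 7): total = 2368
  R (12, 17): total = 4060
Minimum is at P with total 2368 blocks.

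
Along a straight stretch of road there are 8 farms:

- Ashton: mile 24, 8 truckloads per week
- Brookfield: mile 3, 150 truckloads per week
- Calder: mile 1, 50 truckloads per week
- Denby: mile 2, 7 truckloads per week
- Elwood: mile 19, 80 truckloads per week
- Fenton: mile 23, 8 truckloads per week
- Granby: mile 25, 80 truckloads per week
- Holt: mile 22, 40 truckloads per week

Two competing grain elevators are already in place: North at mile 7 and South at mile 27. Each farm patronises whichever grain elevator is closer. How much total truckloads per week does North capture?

The indifferent point is the midpoint (7+27)/2 = 17; farms left of it (closer to North at 7) go to North, those right go to South.
  Calder at 1 (w=50) → North
  Denby at 2 (w=7) → North
  Brookfield at 3 (w=150) → North
  Elwood at 19 (w=80) → South
  Holt at 22 (w=40) → South
  Fenton at 23 (w=8) → South
  Ashton at 24 (w=8) → South
  Granby at 25 (w=80) → South
North captures 207; South captures 216.

207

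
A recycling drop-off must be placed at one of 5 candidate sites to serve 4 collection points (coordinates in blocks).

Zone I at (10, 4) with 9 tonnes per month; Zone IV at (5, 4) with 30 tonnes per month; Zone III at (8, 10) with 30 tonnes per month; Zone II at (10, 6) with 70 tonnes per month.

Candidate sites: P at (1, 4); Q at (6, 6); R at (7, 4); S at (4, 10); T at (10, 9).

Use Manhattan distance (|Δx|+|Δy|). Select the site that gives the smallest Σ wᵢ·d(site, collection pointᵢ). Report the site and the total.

Total weighted distance at each candidate:
  P (1, 4): total = 1361
  Q (6, 6): total = 604
  R (7, 4): total = 647
  S (4, 10): total = 1138
  T (10, 9): total = 645
Minimum is at Q with total 604 blocks.

Q, total 604 blocks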